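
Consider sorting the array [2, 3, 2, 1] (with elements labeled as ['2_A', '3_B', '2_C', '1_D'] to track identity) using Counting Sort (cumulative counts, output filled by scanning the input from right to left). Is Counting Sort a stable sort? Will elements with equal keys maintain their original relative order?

Trace Counting Sort on the labeled array (the key is the number; the letter only tracks identity):
  Counts for values 0..3: [0, 1, 2, 1]
  Cumulative counts: [0, 1, 3, 4]
  Scan right to left: place 1_D at output index 0
  Scan right to left: place 2_C at output index 2
  Scan right to left: place 3_B at output index 3
  Scan right to left: place 2_A at output index 1
  Output: [1_D, 2_A, 2_C, 3_B]
Equal keys:
  value 2: originally 2_A, 2_C; after sorting 2_A, 2_C -> order preserved
All equal keys kept their original relative order. Counting Sort is stable: scanning the input right to left with decreasing cumulative counts places later duplicates at later output positions.
Answer: Stable


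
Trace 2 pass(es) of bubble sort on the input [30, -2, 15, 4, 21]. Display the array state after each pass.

After pass 1: [-2, 15, 4, 21, 30] (4 swaps)
After pass 2: [-2, 4, 15, 21, 30] (1 swaps)
Total swaps: 5


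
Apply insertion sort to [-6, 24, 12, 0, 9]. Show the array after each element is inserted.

First element -6 is already 'sorted'
Insert 24: shifted 0 elements -> [-6, 24, 12, 0, 9]
Insert 12: shifted 1 elements -> [-6, 12, 24, 0, 9]
Insert 0: shifted 2 elements -> [-6, 0, 12, 24, 9]
Insert 9: shifted 2 elements -> [-6, 0, 9, 12, 24]


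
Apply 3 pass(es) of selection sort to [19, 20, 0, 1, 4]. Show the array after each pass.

Pass 1: Select minimum 0 at index 2, swap -> [0, 20, 19, 1, 4]
Pass 2: Select minimum 1 at index 3, swap -> [0, 1, 19, 20, 4]
Pass 3: Select minimum 4 at index 4, swap -> [0, 1, 4, 20, 19]


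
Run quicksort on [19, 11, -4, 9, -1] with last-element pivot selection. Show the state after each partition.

Partition 1: pivot=-1 at index 1 -> [-4, -1, 19, 9, 11]
Partition 2: pivot=11 at index 3 -> [-4, -1, 9, 11, 19]


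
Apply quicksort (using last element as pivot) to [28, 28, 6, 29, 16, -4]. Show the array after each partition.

Partition 1: pivot=-4 at index 0 -> [-4, 28, 6, 29, 16, 28]
Partition 2: pivot=28 at index 4 -> [-4, 28, 6, 16, 28, 29]
Partition 3: pivot=16 at index 2 -> [-4, 6, 16, 28, 28, 29]


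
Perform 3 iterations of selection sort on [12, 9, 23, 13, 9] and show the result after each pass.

Pass 1: Select minimum 9 at index 1, swap -> [9, 12, 23, 13, 9]
Pass 2: Select minimum 9 at index 4, swap -> [9, 9, 23, 13, 12]
Pass 3: Select minimum 12 at index 4, swap -> [9, 9, 12, 13, 23]


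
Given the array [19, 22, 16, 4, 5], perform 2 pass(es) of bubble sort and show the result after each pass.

After pass 1: [19, 16, 4, 5, 22] (3 swaps)
After pass 2: [16, 4, 5, 19, 22] (3 swaps)
Total swaps: 6


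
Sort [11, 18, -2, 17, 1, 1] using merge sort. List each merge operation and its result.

Divide and conquer:
  Merge [18] + [-2] -> [-2, 18]
  Merge [11] + [-2, 18] -> [-2, 11, 18]
  Merge [1] + [1] -> [1, 1]
  Merge [17] + [1, 1] -> [1, 1, 17]
  Merge [-2, 11, 18] + [1, 1, 17] -> [-2, 1, 1, 11, 17, 18]


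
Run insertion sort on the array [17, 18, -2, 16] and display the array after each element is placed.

First element 17 is already 'sorted'
Insert 18: shifted 0 elements -> [17, 18, -2, 16]
Insert -2: shifted 2 elements -> [-2, 17, 18, 16]
Insert 16: shifted 2 elements -> [-2, 16, 17, 18]


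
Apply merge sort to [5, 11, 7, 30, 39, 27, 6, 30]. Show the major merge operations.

Divide and conquer:
  Merge [5] + [11] -> [5, 11]
  Merge [7] + [30] -> [7, 30]
  Merge [5, 11] + [7, 30] -> [5, 7, 11, 30]
  Merge [39] + [27] -> [27, 39]
  Merge [6] + [30] -> [6, 30]
  Merge [27, 39] + [6, 30] -> [6, 27, 30, 39]
  Merge [5, 7, 11, 30] + [6, 27, 30, 39] -> [5, 6, 7, 11, 27, 30, 30, 39]


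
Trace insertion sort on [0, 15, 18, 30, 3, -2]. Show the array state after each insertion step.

First element 0 is already 'sorted'
Insert 15: shifted 0 elements -> [0, 15, 18, 30, 3, -2]
Insert 18: shifted 0 elements -> [0, 15, 18, 30, 3, -2]
Insert 30: shifted 0 elements -> [0, 15, 18, 30, 3, -2]
Insert 3: shifted 3 elements -> [0, 3, 15, 18, 30, -2]
Insert -2: shifted 5 elements -> [-2, 0, 3, 15, 18, 30]


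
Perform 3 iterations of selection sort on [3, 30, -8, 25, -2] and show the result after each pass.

Pass 1: Select minimum -8 at index 2, swap -> [-8, 30, 3, 25, -2]
Pass 2: Select minimum -2 at index 4, swap -> [-8, -2, 3, 25, 30]
Pass 3: Select minimum 3 at index 2, swap -> [-8, -2, 3, 25, 30]


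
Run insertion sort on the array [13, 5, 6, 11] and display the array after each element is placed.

First element 13 is already 'sorted'
Insert 5: shifted 1 elements -> [5, 13, 6, 11]
Insert 6: shifted 1 elements -> [5, 6, 13, 11]
Insert 11: shifted 1 elements -> [5, 6, 11, 13]


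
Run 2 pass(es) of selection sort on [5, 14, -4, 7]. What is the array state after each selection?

Pass 1: Select minimum -4 at index 2, swap -> [-4, 14, 5, 7]
Pass 2: Select minimum 5 at index 2, swap -> [-4, 5, 14, 7]


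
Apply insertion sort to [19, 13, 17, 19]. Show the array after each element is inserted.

First element 19 is already 'sorted'
Insert 13: shifted 1 elements -> [13, 19, 17, 19]
Insert 17: shifted 1 elements -> [13, 17, 19, 19]
Insert 19: shifted 0 elements -> [13, 17, 19, 19]


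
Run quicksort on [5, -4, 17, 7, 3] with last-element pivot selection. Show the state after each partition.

Partition 1: pivot=3 at index 1 -> [-4, 3, 17, 7, 5]
Partition 2: pivot=5 at index 2 -> [-4, 3, 5, 7, 17]
Partition 3: pivot=17 at index 4 -> [-4, 3, 5, 7, 17]


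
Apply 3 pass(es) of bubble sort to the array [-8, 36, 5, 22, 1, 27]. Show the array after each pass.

After pass 1: [-8, 5, 22, 1, 27, 36] (4 swaps)
After pass 2: [-8, 5, 1, 22, 27, 36] (1 swaps)
After pass 3: [-8, 1, 5, 22, 27, 36] (1 swaps)
Total swaps: 6


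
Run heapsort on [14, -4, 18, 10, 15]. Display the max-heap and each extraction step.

Build heap: [18, 15, 14, 10, -4]
Extract 18: [15, 10, 14, -4, 18]
Extract 15: [14, 10, -4, 15, 18]
Extract 14: [10, -4, 14, 15, 18]
Extract 10: [-4, 10, 14, 15, 18]


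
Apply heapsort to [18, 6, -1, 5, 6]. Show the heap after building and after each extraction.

Build heap: [18, 6, -1, 5, 6]
Extract 18: [6, 6, -1, 5, 18]
Extract 6: [6, 5, -1, 6, 18]
Extract 6: [5, -1, 6, 6, 18]
Extract 5: [-1, 5, 6, 6, 18]


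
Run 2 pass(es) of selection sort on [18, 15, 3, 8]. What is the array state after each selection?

Pass 1: Select minimum 3 at index 2, swap -> [3, 15, 18, 8]
Pass 2: Select minimum 8 at index 3, swap -> [3, 8, 18, 15]


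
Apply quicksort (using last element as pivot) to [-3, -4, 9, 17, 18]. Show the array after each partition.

Partition 1: pivot=18 at index 4 -> [-3, -4, 9, 17, 18]
Partition 2: pivot=17 at index 3 -> [-3, -4, 9, 17, 18]
Partition 3: pivot=9 at index 2 -> [-3, -4, 9, 17, 18]
Partition 4: pivot=-4 at index 0 -> [-4, -3, 9, 17, 18]


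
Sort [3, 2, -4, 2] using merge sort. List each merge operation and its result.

Divide and conquer:
  Merge [3] + [2] -> [2, 3]
  Merge [-4] + [2] -> [-4, 2]
  Merge [2, 3] + [-4, 2] -> [-4, 2, 2, 3]


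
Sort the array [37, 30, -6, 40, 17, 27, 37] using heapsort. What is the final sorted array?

Build heap: [40, 37, 37, 30, 17, 27, -6]
Extract 40: [37, 30, 37, -6, 17, 27, 40]
Extract 37: [37, 30, 27, -6, 17, 37, 40]
Extract 37: [30, 17, 27, -6, 37, 37, 40]
Extract 30: [27, 17, -6, 30, 37, 37, 40]
Extract 27: [17, -6, 27, 30, 37, 37, 40]
Extract 17: [-6, 17, 27, 30, 37, 37, 40]


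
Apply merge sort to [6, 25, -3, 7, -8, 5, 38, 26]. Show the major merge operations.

Divide and conquer:
  Merge [6] + [25] -> [6, 25]
  Merge [-3] + [7] -> [-3, 7]
  Merge [6, 25] + [-3, 7] -> [-3, 6, 7, 25]
  Merge [-8] + [5] -> [-8, 5]
  Merge [38] + [26] -> [26, 38]
  Merge [-8, 5] + [26, 38] -> [-8, 5, 26, 38]
  Merge [-3, 6, 7, 25] + [-8, 5, 26, 38] -> [-8, -3, 5, 6, 7, 25, 26, 38]


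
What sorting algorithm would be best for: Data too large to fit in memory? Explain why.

Best choice: External merge sort
Reason: Minimizes disk I/O by sequential reads/writes


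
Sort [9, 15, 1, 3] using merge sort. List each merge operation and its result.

Divide and conquer:
  Merge [9] + [15] -> [9, 15]
  Merge [1] + [3] -> [1, 3]
  Merge [9, 15] + [1, 3] -> [1, 3, 9, 15]


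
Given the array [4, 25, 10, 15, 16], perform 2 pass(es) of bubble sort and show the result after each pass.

After pass 1: [4, 10, 15, 16, 25] (3 swaps)
After pass 2: [4, 10, 15, 16, 25] (0 swaps)
Total swaps: 3


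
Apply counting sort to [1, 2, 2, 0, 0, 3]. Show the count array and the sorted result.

Count array: [2, 1, 2, 1]
(count[i] = number of elements equal to i)
Cumulative count: [2, 3, 5, 6]
Sorted: [0, 0, 1, 2, 2, 3]


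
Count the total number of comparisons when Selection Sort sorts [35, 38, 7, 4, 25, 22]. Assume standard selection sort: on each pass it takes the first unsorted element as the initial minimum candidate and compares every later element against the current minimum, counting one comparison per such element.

Pass 1: scan indices 1..5 for the minimum = 5 comparison(s); min is 4, place at index 0 -> [4, 38, 7, 35, 25, 22]
Pass 2: scan indices 2..5 for the minimum = 4 comparison(s); min is 7, place at index 1 -> [4, 7, 38, 35, 25, 22]
Pass 3: scan indices 3..5 for the minimum = 3 comparison(s); min is 22, place at index 2 -> [4, 7, 22, 35, 25, 38]
Pass 4: scan indices 4..5 for the minimum = 2 comparison(s); min is 25, place at index 3 -> [4, 7, 22, 25, 35, 38]
Pass 5: scan indices 5..5 for the minimum = 1 comparison(s); min is 35, place at index 4 -> [4, 7, 22, 25, 35, 38]
Selection sort always scans the whole unsorted suffix, so the count is (n-1) + (n-2) + ... + 1 = n(n-1)/2 = 6*5/2 = 15 regardless of the input order.
Total comparisons: 5 + 4 + 3 + 2 + 1 = 15


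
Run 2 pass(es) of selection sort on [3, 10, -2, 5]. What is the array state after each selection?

Pass 1: Select minimum -2 at index 2, swap -> [-2, 10, 3, 5]
Pass 2: Select minimum 3 at index 2, swap -> [-2, 3, 10, 5]


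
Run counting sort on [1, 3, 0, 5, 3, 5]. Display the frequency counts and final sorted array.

Count array: [1, 1, 0, 2, 0, 2]
(count[i] = number of elements equal to i)
Cumulative count: [1, 2, 2, 4, 4, 6]
Sorted: [0, 1, 3, 3, 5, 5]


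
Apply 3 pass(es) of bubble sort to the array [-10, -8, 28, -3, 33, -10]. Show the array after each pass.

After pass 1: [-10, -8, -3, 28, -10, 33] (2 swaps)
After pass 2: [-10, -8, -3, -10, 28, 33] (1 swaps)
After pass 3: [-10, -8, -10, -3, 28, 33] (1 swaps)
Total swaps: 4


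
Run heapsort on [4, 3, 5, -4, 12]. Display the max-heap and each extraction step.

Build heap: [12, 4, 5, -4, 3]
Extract 12: [5, 4, 3, -4, 12]
Extract 5: [4, -4, 3, 5, 12]
Extract 4: [3, -4, 4, 5, 12]
Extract 3: [-4, 3, 4, 5, 12]


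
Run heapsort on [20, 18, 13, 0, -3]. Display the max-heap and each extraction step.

Build heap: [20, 18, 13, 0, -3]
Extract 20: [18, 0, 13, -3, 20]
Extract 18: [13, 0, -3, 18, 20]
Extract 13: [0, -3, 13, 18, 20]
Extract 0: [-3, 0, 13, 18, 20]


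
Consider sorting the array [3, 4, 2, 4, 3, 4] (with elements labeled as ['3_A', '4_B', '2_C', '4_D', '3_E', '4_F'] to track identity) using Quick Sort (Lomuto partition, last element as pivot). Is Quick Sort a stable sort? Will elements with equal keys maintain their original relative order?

Trace Quick Sort on the labeled array (the key is the number; the letter only tracks identity):
  Partition indices 0..5 around pivot 4_F -> [3_A, 4_B, 2_C, 4_D, 3_E, 4_F]
  Partition indices 0..4 around pivot 3_E -> [3_A, 2_C, 3_E, 4_D, 4_B, 4_F]
  Partition indices 0..1 around pivot 2_C -> [2_C, 3_A, 3_E, 4_D, 4_B, 4_F]
  Partition indices 3..4 around pivot 4_B -> [2_C, 3_A, 3_E, 4_D, 4_B, 4_F]
Final order: [2_C, 3_A, 3_E, 4_D, 4_B, 4_F]
Equal keys:
  value 3: originally 3_A, 3_E; after sorting 3_A, 3_E -> order preserved
  value 4: originally 4_B, 4_D, 4_F; after sorting 4_D, 4_B, 4_F -> order changed
Equal keys were reordered, so Quick Sort is not stable: partition swaps elements across long distances and can reorder equal keys. (One such input is enough; an unstable sort may happen to preserve order on other inputs, but it gives no guarantee.)
Answer: Not stable


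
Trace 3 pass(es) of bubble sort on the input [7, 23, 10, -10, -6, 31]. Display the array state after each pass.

After pass 1: [7, 10, -10, -6, 23, 31] (3 swaps)
After pass 2: [7, -10, -6, 10, 23, 31] (2 swaps)
After pass 3: [-10, -6, 7, 10, 23, 31] (2 swaps)
Total swaps: 7


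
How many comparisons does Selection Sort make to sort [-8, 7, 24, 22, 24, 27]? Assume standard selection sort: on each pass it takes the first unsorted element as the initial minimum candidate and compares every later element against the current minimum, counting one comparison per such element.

Pass 1: scan indices 1..5 for the minimum = 5 comparison(s); min is -8, place at index 0 -> [-8, 7, 24, 22, 24, 27]
Pass 2: scan indices 2..5 for the minimum = 4 comparison(s); min is 7, place at index 1 -> [-8, 7, 24, 22, 24, 27]
Pass 3: scan indices 3..5 for the minimum = 3 comparison(s); min is 22, place at index 2 -> [-8, 7, 22, 24, 24, 27]
Pass 4: scan indices 4..5 for the minimum = 2 comparison(s); min is 24, place at index 3 -> [-8, 7, 22, 24, 24, 27]
Pass 5: scan indices 5..5 for the minimum = 1 comparison(s); min is 24, place at index 4 -> [-8, 7, 22, 24, 24, 27]
Selection sort always scans the whole unsorted suffix, so the count is (n-1) + (n-2) + ... + 1 = n(n-1)/2 = 6*5/2 = 15 regardless of the input order.
Total comparisons: 5 + 4 + 3 + 2 + 1 = 15


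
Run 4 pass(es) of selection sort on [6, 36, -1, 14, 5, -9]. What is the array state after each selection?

Pass 1: Select minimum -9 at index 5, swap -> [-9, 36, -1, 14, 5, 6]
Pass 2: Select minimum -1 at index 2, swap -> [-9, -1, 36, 14, 5, 6]
Pass 3: Select minimum 5 at index 4, swap -> [-9, -1, 5, 14, 36, 6]
Pass 4: Select minimum 6 at index 5, swap -> [-9, -1, 5, 6, 36, 14]


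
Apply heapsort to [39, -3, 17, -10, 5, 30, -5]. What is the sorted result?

Build heap: [39, 5, 30, -10, -3, 17, -5]
Extract 39: [30, 5, 17, -10, -3, -5, 39]
Extract 30: [17, 5, -5, -10, -3, 30, 39]
Extract 17: [5, -3, -5, -10, 17, 30, 39]
Extract 5: [-3, -10, -5, 5, 17, 30, 39]
Extract -3: [-5, -10, -3, 5, 17, 30, 39]
Extract -5: [-10, -5, -3, 5, 17, 30, 39]


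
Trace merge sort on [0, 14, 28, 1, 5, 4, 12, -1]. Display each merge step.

Divide and conquer:
  Merge [0] + [14] -> [0, 14]
  Merge [28] + [1] -> [1, 28]
  Merge [0, 14] + [1, 28] -> [0, 1, 14, 28]
  Merge [5] + [4] -> [4, 5]
  Merge [12] + [-1] -> [-1, 12]
  Merge [4, 5] + [-1, 12] -> [-1, 4, 5, 12]
  Merge [0, 1, 14, 28] + [-1, 4, 5, 12] -> [-1, 0, 1, 4, 5, 12, 14, 28]


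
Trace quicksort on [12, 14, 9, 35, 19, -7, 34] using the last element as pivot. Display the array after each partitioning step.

Partition 1: pivot=34 at index 5 -> [12, 14, 9, 19, -7, 34, 35]
Partition 2: pivot=-7 at index 0 -> [-7, 14, 9, 19, 12, 34, 35]
Partition 3: pivot=12 at index 2 -> [-7, 9, 12, 19, 14, 34, 35]
Partition 4: pivot=14 at index 3 -> [-7, 9, 12, 14, 19, 34, 35]


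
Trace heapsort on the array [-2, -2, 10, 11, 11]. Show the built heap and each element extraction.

Build heap: [11, 11, 10, -2, -2]
Extract 11: [11, -2, 10, -2, 11]
Extract 11: [10, -2, -2, 11, 11]
Extract 10: [-2, -2, 10, 11, 11]
Extract -2: [-2, -2, 10, 11, 11]


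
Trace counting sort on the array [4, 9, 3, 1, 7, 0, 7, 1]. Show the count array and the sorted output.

Count array: [1, 2, 0, 1, 1, 0, 0, 2, 0, 1]
(count[i] = number of elements equal to i)
Cumulative count: [1, 3, 3, 4, 5, 5, 5, 7, 7, 8]
Sorted: [0, 1, 1, 3, 4, 7, 7, 9]


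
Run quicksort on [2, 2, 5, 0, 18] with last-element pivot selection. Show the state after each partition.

Partition 1: pivot=18 at index 4 -> [2, 2, 5, 0, 18]
Partition 2: pivot=0 at index 0 -> [0, 2, 5, 2, 18]
Partition 3: pivot=2 at index 2 -> [0, 2, 2, 5, 18]


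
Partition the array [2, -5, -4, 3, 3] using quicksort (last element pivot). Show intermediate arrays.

Partition 1: pivot=3 at index 4 -> [2, -5, -4, 3, 3]
Partition 2: pivot=3 at index 3 -> [2, -5, -4, 3, 3]
Partition 3: pivot=-4 at index 1 -> [-5, -4, 2, 3, 3]


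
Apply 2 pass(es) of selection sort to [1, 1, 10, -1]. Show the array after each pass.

Pass 1: Select minimum -1 at index 3, swap -> [-1, 1, 10, 1]
Pass 2: Select minimum 1 at index 1, swap -> [-1, 1, 10, 1]


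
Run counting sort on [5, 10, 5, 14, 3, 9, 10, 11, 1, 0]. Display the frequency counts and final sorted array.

Count array: [1, 1, 0, 1, 0, 2, 0, 0, 0, 1, 2, 1, 0, 0, 1]
(count[i] = number of elements equal to i)
Cumulative count: [1, 2, 2, 3, 3, 5, 5, 5, 5, 6, 8, 9, 9, 9, 10]
Sorted: [0, 1, 3, 5, 5, 9, 10, 10, 11, 14]


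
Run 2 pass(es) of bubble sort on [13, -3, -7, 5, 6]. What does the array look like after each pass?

After pass 1: [-3, -7, 5, 6, 13] (4 swaps)
After pass 2: [-7, -3, 5, 6, 13] (1 swaps)
Total swaps: 5


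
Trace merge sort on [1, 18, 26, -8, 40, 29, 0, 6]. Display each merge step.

Divide and conquer:
  Merge [1] + [18] -> [1, 18]
  Merge [26] + [-8] -> [-8, 26]
  Merge [1, 18] + [-8, 26] -> [-8, 1, 18, 26]
  Merge [40] + [29] -> [29, 40]
  Merge [0] + [6] -> [0, 6]
  Merge [29, 40] + [0, 6] -> [0, 6, 29, 40]
  Merge [-8, 1, 18, 26] + [0, 6, 29, 40] -> [-8, 0, 1, 6, 18, 26, 29, 40]


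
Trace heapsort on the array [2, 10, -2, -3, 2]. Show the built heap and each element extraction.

Build heap: [10, 2, -2, -3, 2]
Extract 10: [2, 2, -2, -3, 10]
Extract 2: [2, -3, -2, 2, 10]
Extract 2: [-2, -3, 2, 2, 10]
Extract -2: [-3, -2, 2, 2, 10]


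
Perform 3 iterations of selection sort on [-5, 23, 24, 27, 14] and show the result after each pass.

Pass 1: Select minimum -5 at index 0, swap -> [-5, 23, 24, 27, 14]
Pass 2: Select minimum 14 at index 4, swap -> [-5, 14, 24, 27, 23]
Pass 3: Select minimum 23 at index 4, swap -> [-5, 14, 23, 27, 24]


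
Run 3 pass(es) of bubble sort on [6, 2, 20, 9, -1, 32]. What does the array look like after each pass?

After pass 1: [2, 6, 9, -1, 20, 32] (3 swaps)
After pass 2: [2, 6, -1, 9, 20, 32] (1 swaps)
After pass 3: [2, -1, 6, 9, 20, 32] (1 swaps)
Total swaps: 5


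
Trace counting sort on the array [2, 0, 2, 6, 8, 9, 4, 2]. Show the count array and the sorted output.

Count array: [1, 0, 3, 0, 1, 0, 1, 0, 1, 1]
(count[i] = number of elements equal to i)
Cumulative count: [1, 1, 4, 4, 5, 5, 6, 6, 7, 8]
Sorted: [0, 2, 2, 2, 4, 6, 8, 9]


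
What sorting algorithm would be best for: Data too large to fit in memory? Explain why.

Best choice: External merge sort
Reason: Minimizes disk I/O by sequential reads/writes


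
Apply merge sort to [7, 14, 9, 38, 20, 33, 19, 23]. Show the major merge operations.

Divide and conquer:
  Merge [7] + [14] -> [7, 14]
  Merge [9] + [38] -> [9, 38]
  Merge [7, 14] + [9, 38] -> [7, 9, 14, 38]
  Merge [20] + [33] -> [20, 33]
  Merge [19] + [23] -> [19, 23]
  Merge [20, 33] + [19, 23] -> [19, 20, 23, 33]
  Merge [7, 9, 14, 38] + [19, 20, 23, 33] -> [7, 9, 14, 19, 20, 23, 33, 38]


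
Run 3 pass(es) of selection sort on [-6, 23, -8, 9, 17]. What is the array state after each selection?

Pass 1: Select minimum -8 at index 2, swap -> [-8, 23, -6, 9, 17]
Pass 2: Select minimum -6 at index 2, swap -> [-8, -6, 23, 9, 17]
Pass 3: Select minimum 9 at index 3, swap -> [-8, -6, 9, 23, 17]


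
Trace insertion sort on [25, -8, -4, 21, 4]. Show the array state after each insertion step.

First element 25 is already 'sorted'
Insert -8: shifted 1 elements -> [-8, 25, -4, 21, 4]
Insert -4: shifted 1 elements -> [-8, -4, 25, 21, 4]
Insert 21: shifted 1 elements -> [-8, -4, 21, 25, 4]
Insert 4: shifted 2 elements -> [-8, -4, 4, 21, 25]


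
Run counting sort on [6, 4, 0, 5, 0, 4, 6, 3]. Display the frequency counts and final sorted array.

Count array: [2, 0, 0, 1, 2, 1, 2]
(count[i] = number of elements equal to i)
Cumulative count: [2, 2, 2, 3, 5, 6, 8]
Sorted: [0, 0, 3, 4, 4, 5, 6, 6]


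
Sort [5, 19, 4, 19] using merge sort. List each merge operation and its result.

Divide and conquer:
  Merge [5] + [19] -> [5, 19]
  Merge [4] + [19] -> [4, 19]
  Merge [5, 19] + [4, 19] -> [4, 5, 19, 19]


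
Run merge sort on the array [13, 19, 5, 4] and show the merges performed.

Divide and conquer:
  Merge [13] + [19] -> [13, 19]
  Merge [5] + [4] -> [4, 5]
  Merge [13, 19] + [4, 5] -> [4, 5, 13, 19]


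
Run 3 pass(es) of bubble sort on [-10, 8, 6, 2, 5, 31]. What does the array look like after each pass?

After pass 1: [-10, 6, 2, 5, 8, 31] (3 swaps)
After pass 2: [-10, 2, 5, 6, 8, 31] (2 swaps)
After pass 3: [-10, 2, 5, 6, 8, 31] (0 swaps)
Total swaps: 5


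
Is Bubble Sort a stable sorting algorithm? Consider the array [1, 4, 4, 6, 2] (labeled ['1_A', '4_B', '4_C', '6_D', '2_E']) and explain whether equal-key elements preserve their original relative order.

Trace Bubble Sort on the labeled array (the key is the number; the letter only tracks identity):
  After pass 1: [1_A, 4_B, 4_C, 2_E, 6_D]
  After pass 2: [1_A, 4_B, 2_E, 4_C, 6_D]
  After pass 3: [1_A, 2_E, 4_B, 4_C, 6_D]
  After pass 4: [1_A, 2_E, 4_B, 4_C, 6_D] (no swaps, done)
Final order: [1_A, 2_E, 4_B, 4_C, 6_D]
Equal keys:
  value 4: originally 4_B, 4_C; after sorting 4_B, 4_C -> order preserved
All equal keys kept their original relative order. Bubble Sort is stable: it only swaps adjacent elements when the left one is strictly greater, so equal keys never move past each other.
Answer: Stable


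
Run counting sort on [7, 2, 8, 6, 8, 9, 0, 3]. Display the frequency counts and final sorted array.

Count array: [1, 0, 1, 1, 0, 0, 1, 1, 2, 1]
(count[i] = number of elements equal to i)
Cumulative count: [1, 1, 2, 3, 3, 3, 4, 5, 7, 8]
Sorted: [0, 2, 3, 6, 7, 8, 8, 9]


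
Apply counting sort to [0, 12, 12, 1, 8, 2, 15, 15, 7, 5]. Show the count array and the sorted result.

Count array: [1, 1, 1, 0, 0, 1, 0, 1, 1, 0, 0, 0, 2, 0, 0, 2]
(count[i] = number of elements equal to i)
Cumulative count: [1, 2, 3, 3, 3, 4, 4, 5, 6, 6, 6, 6, 8, 8, 8, 10]
Sorted: [0, 1, 2, 5, 7, 8, 12, 12, 15, 15]


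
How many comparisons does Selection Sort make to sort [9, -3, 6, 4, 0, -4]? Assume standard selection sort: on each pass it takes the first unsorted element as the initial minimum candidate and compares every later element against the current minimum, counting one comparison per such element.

Pass 1: scan indices 1..5 for the minimum = 5 comparison(s); min is -4, place at index 0 -> [-4, -3, 6, 4, 0, 9]
Pass 2: scan indices 2..5 for the minimum = 4 comparison(s); min is -3, place at index 1 -> [-4, -3, 6, 4, 0, 9]
Pass 3: scan indices 3..5 for the minimum = 3 comparison(s); min is 0, place at index 2 -> [-4, -3, 0, 4, 6, 9]
Pass 4: scan indices 4..5 for the minimum = 2 comparison(s); min is 4, place at index 3 -> [-4, -3, 0, 4, 6, 9]
Pass 5: scan indices 5..5 for the minimum = 1 comparison(s); min is 6, place at index 4 -> [-4, -3, 0, 4, 6, 9]
Selection sort always scans the whole unsorted suffix, so the count is (n-1) + (n-2) + ... + 1 = n(n-1)/2 = 6*5/2 = 15 regardless of the input order.
Total comparisons: 5 + 4 + 3 + 2 + 1 = 15


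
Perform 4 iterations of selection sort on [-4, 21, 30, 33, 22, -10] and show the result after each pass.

Pass 1: Select minimum -10 at index 5, swap -> [-10, 21, 30, 33, 22, -4]
Pass 2: Select minimum -4 at index 5, swap -> [-10, -4, 30, 33, 22, 21]
Pass 3: Select minimum 21 at index 5, swap -> [-10, -4, 21, 33, 22, 30]
Pass 4: Select minimum 22 at index 4, swap -> [-10, -4, 21, 22, 33, 30]


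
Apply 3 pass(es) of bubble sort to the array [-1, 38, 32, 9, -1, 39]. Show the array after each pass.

After pass 1: [-1, 32, 9, -1, 38, 39] (3 swaps)
After pass 2: [-1, 9, -1, 32, 38, 39] (2 swaps)
After pass 3: [-1, -1, 9, 32, 38, 39] (1 swaps)
Total swaps: 6


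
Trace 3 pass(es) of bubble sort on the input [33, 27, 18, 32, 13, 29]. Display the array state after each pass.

After pass 1: [27, 18, 32, 13, 29, 33] (5 swaps)
After pass 2: [18, 27, 13, 29, 32, 33] (3 swaps)
After pass 3: [18, 13, 27, 29, 32, 33] (1 swaps)
Total swaps: 9


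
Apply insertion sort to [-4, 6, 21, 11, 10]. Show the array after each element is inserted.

First element -4 is already 'sorted'
Insert 6: shifted 0 elements -> [-4, 6, 21, 11, 10]
Insert 21: shifted 0 elements -> [-4, 6, 21, 11, 10]
Insert 11: shifted 1 elements -> [-4, 6, 11, 21, 10]
Insert 10: shifted 2 elements -> [-4, 6, 10, 11, 21]


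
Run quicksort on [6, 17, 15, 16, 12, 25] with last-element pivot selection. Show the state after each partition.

Partition 1: pivot=25 at index 5 -> [6, 17, 15, 16, 12, 25]
Partition 2: pivot=12 at index 1 -> [6, 12, 15, 16, 17, 25]
Partition 3: pivot=17 at index 4 -> [6, 12, 15, 16, 17, 25]
Partition 4: pivot=16 at index 3 -> [6, 12, 15, 16, 17, 25]


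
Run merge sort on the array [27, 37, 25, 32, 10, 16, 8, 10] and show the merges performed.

Divide and conquer:
  Merge [27] + [37] -> [27, 37]
  Merge [25] + [32] -> [25, 32]
  Merge [27, 37] + [25, 32] -> [25, 27, 32, 37]
  Merge [10] + [16] -> [10, 16]
  Merge [8] + [10] -> [8, 10]
  Merge [10, 16] + [8, 10] -> [8, 10, 10, 16]
  Merge [25, 27, 32, 37] + [8, 10, 10, 16] -> [8, 10, 10, 16, 25, 27, 32, 37]


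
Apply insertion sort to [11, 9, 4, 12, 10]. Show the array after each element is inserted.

First element 11 is already 'sorted'
Insert 9: shifted 1 elements -> [9, 11, 4, 12, 10]
Insert 4: shifted 2 elements -> [4, 9, 11, 12, 10]
Insert 12: shifted 0 elements -> [4, 9, 11, 12, 10]
Insert 10: shifted 2 elements -> [4, 9, 10, 11, 12]


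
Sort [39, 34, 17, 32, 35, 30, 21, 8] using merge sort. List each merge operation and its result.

Divide and conquer:
  Merge [39] + [34] -> [34, 39]
  Merge [17] + [32] -> [17, 32]
  Merge [34, 39] + [17, 32] -> [17, 32, 34, 39]
  Merge [35] + [30] -> [30, 35]
  Merge [21] + [8] -> [8, 21]
  Merge [30, 35] + [8, 21] -> [8, 21, 30, 35]
  Merge [17, 32, 34, 39] + [8, 21, 30, 35] -> [8, 17, 21, 30, 32, 34, 35, 39]


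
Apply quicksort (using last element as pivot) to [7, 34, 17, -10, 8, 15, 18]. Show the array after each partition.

Partition 1: pivot=18 at index 5 -> [7, 17, -10, 8, 15, 18, 34]
Partition 2: pivot=15 at index 3 -> [7, -10, 8, 15, 17, 18, 34]
Partition 3: pivot=8 at index 2 -> [7, -10, 8, 15, 17, 18, 34]
Partition 4: pivot=-10 at index 0 -> [-10, 7, 8, 15, 17, 18, 34]


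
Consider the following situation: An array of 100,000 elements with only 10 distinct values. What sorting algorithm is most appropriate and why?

Best choice: 3-way quicksort or Counting sort
Reason: 3-way (Dutch national flag) partitioning groups every copy of the pivot together, so with only d=10 distinct keys quicksort finishes in O(n log d) expected time, which is effectively linear; counting sort runs in O(n + k) where k is the size of the key range (not the number of distinct values), so it is linear when the 10 values are integers drawn from a small known range


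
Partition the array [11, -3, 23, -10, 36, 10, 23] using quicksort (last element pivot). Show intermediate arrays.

Partition 1: pivot=23 at index 5 -> [11, -3, 23, -10, 10, 23, 36]
Partition 2: pivot=10 at index 2 -> [-3, -10, 10, 11, 23, 23, 36]
Partition 3: pivot=-10 at index 0 -> [-10, -3, 10, 11, 23, 23, 36]
Partition 4: pivot=23 at index 4 -> [-10, -3, 10, 11, 23, 23, 36]


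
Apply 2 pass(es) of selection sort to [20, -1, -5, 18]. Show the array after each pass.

Pass 1: Select minimum -5 at index 2, swap -> [-5, -1, 20, 18]
Pass 2: Select minimum -1 at index 1, swap -> [-5, -1, 20, 18]


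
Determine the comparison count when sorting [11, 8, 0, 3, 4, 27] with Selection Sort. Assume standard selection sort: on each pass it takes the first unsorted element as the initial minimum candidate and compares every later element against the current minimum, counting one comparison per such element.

Pass 1: scan indices 1..5 for the minimum = 5 comparison(s); min is 0, place at index 0 -> [0, 8, 11, 3, 4, 27]
Pass 2: scan indices 2..5 for the minimum = 4 comparison(s); min is 3, place at index 1 -> [0, 3, 11, 8, 4, 27]
Pass 3: scan indices 3..5 for the minimum = 3 comparison(s); min is 4, place at index 2 -> [0, 3, 4, 8, 11, 27]
Pass 4: scan indices 4..5 for the minimum = 2 comparison(s); min is 8, place at index 3 -> [0, 3, 4, 8, 11, 27]
Pass 5: scan indices 5..5 for the minimum = 1 comparison(s); min is 11, place at index 4 -> [0, 3, 4, 8, 11, 27]
Selection sort always scans the whole unsorted suffix, so the count is (n-1) + (n-2) + ... + 1 = n(n-1)/2 = 6*5/2 = 15 regardless of the input order.
Total comparisons: 5 + 4 + 3 + 2 + 1 = 15


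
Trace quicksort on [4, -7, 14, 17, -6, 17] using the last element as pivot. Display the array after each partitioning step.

Partition 1: pivot=17 at index 5 -> [4, -7, 14, 17, -6, 17]
Partition 2: pivot=-6 at index 1 -> [-7, -6, 14, 17, 4, 17]
Partition 3: pivot=4 at index 2 -> [-7, -6, 4, 17, 14, 17]
Partition 4: pivot=14 at index 3 -> [-7, -6, 4, 14, 17, 17]


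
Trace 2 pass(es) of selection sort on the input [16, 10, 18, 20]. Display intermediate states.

Pass 1: Select minimum 10 at index 1, swap -> [10, 16, 18, 20]
Pass 2: Select minimum 16 at index 1, swap -> [10, 16, 18, 20]


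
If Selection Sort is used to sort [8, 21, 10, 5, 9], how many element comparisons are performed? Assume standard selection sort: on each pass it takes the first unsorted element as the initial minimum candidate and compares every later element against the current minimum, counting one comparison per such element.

Pass 1: scan indices 1..4 for the minimum = 4 comparison(s); min is 5, place at index 0 -> [5, 21, 10, 8, 9]
Pass 2: scan indices 2..4 for the minimum = 3 comparison(s); min is 8, place at index 1 -> [5, 8, 10, 21, 9]
Pass 3: scan indices 3..4 for the minimum = 2 comparison(s); min is 9, place at index 2 -> [5, 8, 9, 21, 10]
Pass 4: scan indices 4..4 for the minimum = 1 comparison(s); min is 10, place at index 3 -> [5, 8, 9, 10, 21]
Selection sort always scans the whole unsorted suffix, so the count is (n-1) + (n-2) + ... + 1 = n(n-1)/2 = 5*4/2 = 10 regardless of the input order.
Total comparisons: 4 + 3 + 2 + 1 = 10


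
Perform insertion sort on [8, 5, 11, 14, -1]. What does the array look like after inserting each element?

First element 8 is already 'sorted'
Insert 5: shifted 1 elements -> [5, 8, 11, 14, -1]
Insert 11: shifted 0 elements -> [5, 8, 11, 14, -1]
Insert 14: shifted 0 elements -> [5, 8, 11, 14, -1]
Insert -1: shifted 4 elements -> [-1, 5, 8, 11, 14]


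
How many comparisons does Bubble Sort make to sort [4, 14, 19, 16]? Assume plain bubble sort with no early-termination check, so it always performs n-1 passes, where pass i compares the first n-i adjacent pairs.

Pass 1: compare adjacent pairs (0,1)..(2,3) = 3 comparison(s), 1 swap(s) -> [4, 14, 16, 19]
Pass 2: compare adjacent pairs (0,1)..(1,2) = 2 comparison(s), 0 swap(s) -> [4, 14, 16, 19]
Pass 3: compare adjacent pairs (0,1)..(0,1) = 1 comparison(s), 0 swap(s) -> [4, 14, 16, 19]
Total comparisons: 3 + 2 + 1 = 6


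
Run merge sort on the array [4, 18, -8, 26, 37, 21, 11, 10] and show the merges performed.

Divide and conquer:
  Merge [4] + [18] -> [4, 18]
  Merge [-8] + [26] -> [-8, 26]
  Merge [4, 18] + [-8, 26] -> [-8, 4, 18, 26]
  Merge [37] + [21] -> [21, 37]
  Merge [11] + [10] -> [10, 11]
  Merge [21, 37] + [10, 11] -> [10, 11, 21, 37]
  Merge [-8, 4, 18, 26] + [10, 11, 21, 37] -> [-8, 4, 10, 11, 18, 21, 26, 37]


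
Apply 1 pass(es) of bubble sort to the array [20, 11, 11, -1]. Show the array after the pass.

After pass 1: [11, 11, -1, 20] (3 swaps)
Total swaps: 3


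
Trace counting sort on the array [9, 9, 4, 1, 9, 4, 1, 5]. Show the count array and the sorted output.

Count array: [0, 2, 0, 0, 2, 1, 0, 0, 0, 3]
(count[i] = number of elements equal to i)
Cumulative count: [0, 2, 2, 2, 4, 5, 5, 5, 5, 8]
Sorted: [1, 1, 4, 4, 5, 9, 9, 9]


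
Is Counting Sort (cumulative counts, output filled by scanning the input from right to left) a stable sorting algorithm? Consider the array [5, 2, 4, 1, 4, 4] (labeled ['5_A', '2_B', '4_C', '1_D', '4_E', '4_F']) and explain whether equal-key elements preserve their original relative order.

Trace Counting Sort on the labeled array (the key is the number; the letter only tracks identity):
  Counts for values 0..5: [0, 1, 1, 0, 3, 1]
  Cumulative counts: [0, 1, 2, 2, 5, 6]
  Scan right to left: place 4_F at output index 4
  Scan right to left: place 4_E at output index 3
  Scan right to left: place 1_D at output index 0
  Scan right to left: place 4_C at output index 2
  Scan right to left: place 2_B at output index 1
  Scan right to left: place 5_A at output index 5
  Output: [1_D, 2_B, 4_C, 4_E, 4_F, 5_A]
Equal keys:
  value 4: originally 4_C, 4_E, 4_F; after sorting 4_C, 4_E, 4_F -> order preserved
All equal keys kept their original relative order. Counting Sort is stable: scanning the input right to left with decreasing cumulative counts places later duplicates at later output positions.
Answer: Stable


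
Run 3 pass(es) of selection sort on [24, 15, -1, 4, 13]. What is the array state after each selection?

Pass 1: Select minimum -1 at index 2, swap -> [-1, 15, 24, 4, 13]
Pass 2: Select minimum 4 at index 3, swap -> [-1, 4, 24, 15, 13]
Pass 3: Select minimum 13 at index 4, swap -> [-1, 4, 13, 15, 24]


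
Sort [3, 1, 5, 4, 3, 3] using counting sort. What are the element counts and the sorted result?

Count array: [0, 1, 0, 3, 1, 1]
(count[i] = number of elements equal to i)
Cumulative count: [0, 1, 1, 4, 5, 6]
Sorted: [1, 3, 3, 3, 4, 5]


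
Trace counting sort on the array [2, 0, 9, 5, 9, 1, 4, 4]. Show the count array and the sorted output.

Count array: [1, 1, 1, 0, 2, 1, 0, 0, 0, 2]
(count[i] = number of elements equal to i)
Cumulative count: [1, 2, 3, 3, 5, 6, 6, 6, 6, 8]
Sorted: [0, 1, 2, 4, 4, 5, 9, 9]


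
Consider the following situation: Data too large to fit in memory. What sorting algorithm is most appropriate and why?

Best choice: External merge sort
Reason: Minimizes disk I/O by sequential reads/writes


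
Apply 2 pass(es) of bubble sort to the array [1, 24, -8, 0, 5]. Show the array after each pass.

After pass 1: [1, -8, 0, 5, 24] (3 swaps)
After pass 2: [-8, 0, 1, 5, 24] (2 swaps)
Total swaps: 5


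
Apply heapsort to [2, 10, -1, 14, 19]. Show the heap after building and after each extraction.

Build heap: [19, 14, -1, 2, 10]
Extract 19: [14, 10, -1, 2, 19]
Extract 14: [10, 2, -1, 14, 19]
Extract 10: [2, -1, 10, 14, 19]
Extract 2: [-1, 2, 10, 14, 19]


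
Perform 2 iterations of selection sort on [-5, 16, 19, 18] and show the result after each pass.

Pass 1: Select minimum -5 at index 0, swap -> [-5, 16, 19, 18]
Pass 2: Select minimum 16 at index 1, swap -> [-5, 16, 19, 18]


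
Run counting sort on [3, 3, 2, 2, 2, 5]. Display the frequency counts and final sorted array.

Count array: [0, 0, 3, 2, 0, 1]
(count[i] = number of elements equal to i)
Cumulative count: [0, 0, 3, 5, 5, 6]
Sorted: [2, 2, 2, 3, 3, 5]


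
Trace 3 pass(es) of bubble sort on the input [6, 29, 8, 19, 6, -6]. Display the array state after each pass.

After pass 1: [6, 8, 19, 6, -6, 29] (4 swaps)
After pass 2: [6, 8, 6, -6, 19, 29] (2 swaps)
After pass 3: [6, 6, -6, 8, 19, 29] (2 swaps)
Total swaps: 8


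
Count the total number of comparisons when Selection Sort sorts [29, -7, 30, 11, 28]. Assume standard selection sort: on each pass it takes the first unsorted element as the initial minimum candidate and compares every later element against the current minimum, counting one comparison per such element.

Pass 1: scan indices 1..4 for the minimum = 4 comparison(s); min is -7, place at index 0 -> [-7, 29, 30, 11, 28]
Pass 2: scan indices 2..4 for the minimum = 3 comparison(s); min is 11, place at index 1 -> [-7, 11, 30, 29, 28]
Pass 3: scan indices 3..4 for the minimum = 2 comparison(s); min is 28, place at index 2 -> [-7, 11, 28, 29, 30]
Pass 4: scan indices 4..4 for the minimum = 1 comparison(s); min is 29, place at index 3 -> [-7, 11, 28, 29, 30]
Selection sort always scans the whole unsorted suffix, so the count is (n-1) + (n-2) + ... + 1 = n(n-1)/2 = 5*4/2 = 10 regardless of the input order.
Total comparisons: 4 + 3 + 2 + 1 = 10


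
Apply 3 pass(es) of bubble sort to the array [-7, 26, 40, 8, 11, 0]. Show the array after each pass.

After pass 1: [-7, 26, 8, 11, 0, 40] (3 swaps)
After pass 2: [-7, 8, 11, 0, 26, 40] (3 swaps)
After pass 3: [-7, 8, 0, 11, 26, 40] (1 swaps)
Total swaps: 7


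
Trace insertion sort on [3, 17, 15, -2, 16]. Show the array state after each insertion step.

First element 3 is already 'sorted'
Insert 17: shifted 0 elements -> [3, 17, 15, -2, 16]
Insert 15: shifted 1 elements -> [3, 15, 17, -2, 16]
Insert -2: shifted 3 elements -> [-2, 3, 15, 17, 16]
Insert 16: shifted 1 elements -> [-2, 3, 15, 16, 17]


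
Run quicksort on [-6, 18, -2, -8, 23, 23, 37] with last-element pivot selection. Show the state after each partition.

Partition 1: pivot=37 at index 6 -> [-6, 18, -2, -8, 23, 23, 37]
Partition 2: pivot=23 at index 5 -> [-6, 18, -2, -8, 23, 23, 37]
Partition 3: pivot=23 at index 4 -> [-6, 18, -2, -8, 23, 23, 37]
Partition 4: pivot=-8 at index 0 -> [-8, 18, -2, -6, 23, 23, 37]
Partition 5: pivot=-6 at index 1 -> [-8, -6, -2, 18, 23, 23, 37]
Partition 6: pivot=18 at index 3 -> [-8, -6, -2, 18, 23, 23, 37]


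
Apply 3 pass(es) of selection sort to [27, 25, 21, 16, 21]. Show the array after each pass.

Pass 1: Select minimum 16 at index 3, swap -> [16, 25, 21, 27, 21]
Pass 2: Select minimum 21 at index 2, swap -> [16, 21, 25, 27, 21]
Pass 3: Select minimum 21 at index 4, swap -> [16, 21, 21, 27, 25]


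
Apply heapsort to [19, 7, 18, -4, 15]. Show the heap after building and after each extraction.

Build heap: [19, 15, 18, -4, 7]
Extract 19: [18, 15, 7, -4, 19]
Extract 18: [15, -4, 7, 18, 19]
Extract 15: [7, -4, 15, 18, 19]
Extract 7: [-4, 7, 15, 18, 19]


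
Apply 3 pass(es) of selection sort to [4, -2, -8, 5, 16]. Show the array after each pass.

Pass 1: Select minimum -8 at index 2, swap -> [-8, -2, 4, 5, 16]
Pass 2: Select minimum -2 at index 1, swap -> [-8, -2, 4, 5, 16]
Pass 3: Select minimum 4 at index 2, swap -> [-8, -2, 4, 5, 16]


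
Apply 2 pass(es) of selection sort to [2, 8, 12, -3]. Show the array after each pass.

Pass 1: Select minimum -3 at index 3, swap -> [-3, 8, 12, 2]
Pass 2: Select minimum 2 at index 3, swap -> [-3, 2, 12, 8]


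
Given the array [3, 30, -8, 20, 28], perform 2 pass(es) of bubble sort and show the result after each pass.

After pass 1: [3, -8, 20, 28, 30] (3 swaps)
After pass 2: [-8, 3, 20, 28, 30] (1 swaps)
Total swaps: 4


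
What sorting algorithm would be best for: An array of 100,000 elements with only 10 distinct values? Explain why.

Best choice: 3-way quicksort or Counting sort
Reason: 3-way (Dutch national flag) partitioning groups every copy of the pivot together, so with only d=10 distinct keys quicksort finishes in O(n log d) expected time, which is effectively linear; counting sort runs in O(n + k) where k is the size of the key range (not the number of distinct values), so it is linear when the 10 values are integers drawn from a small known range


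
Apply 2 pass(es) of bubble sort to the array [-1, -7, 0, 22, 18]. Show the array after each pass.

After pass 1: [-7, -1, 0, 18, 22] (2 swaps)
After pass 2: [-7, -1, 0, 18, 22] (0 swaps)
Total swaps: 2


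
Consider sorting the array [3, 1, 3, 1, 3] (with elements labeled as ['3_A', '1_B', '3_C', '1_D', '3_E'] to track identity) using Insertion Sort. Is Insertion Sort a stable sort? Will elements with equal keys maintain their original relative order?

Trace Insertion Sort on the labeled array (the key is the number; the letter only tracks identity):
  Insert 1_B at index 0: [1_B, 3_A, 3_C, 1_D, 3_E]
  Insert 3_C at index 2: [1_B, 3_A, 3_C, 1_D, 3_E]
  Insert 1_D at index 1: [1_B, 1_D, 3_A, 3_C, 3_E]
  Insert 3_E at index 4: [1_B, 1_D, 3_A, 3_C, 3_E]
Final order: [1_B, 1_D, 3_A, 3_C, 3_E]
Equal keys:
  value 1: originally 1_B, 1_D; after sorting 1_B, 1_D -> order preserved
  value 3: originally 3_A, 3_C, 3_E; after sorting 3_A, 3_C, 3_E -> order preserved
All equal keys kept their original relative order. Insertion Sort is stable: elements are shifted only while they are strictly greater than the key, so a key is inserted after any equal elements already placed.
Answer: Stable
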